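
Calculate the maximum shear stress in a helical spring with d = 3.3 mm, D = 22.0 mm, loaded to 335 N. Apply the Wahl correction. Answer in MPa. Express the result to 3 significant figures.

640 MPa

Spring index C = D/d = 22.0/3.3 = 6.6667
K_W = (4C−1)/(4C−4) + 0.615/C = 25.667/22.667 + 0.0922 = 1.2246
τ₀ = 8FD/(πd³) = 8·335·22.0/(π·3.3³) = 58960/112.9 = 522.23 MPa
τ_max = K·τ₀ = 1.2246 × 522.23 = 639.53 MPa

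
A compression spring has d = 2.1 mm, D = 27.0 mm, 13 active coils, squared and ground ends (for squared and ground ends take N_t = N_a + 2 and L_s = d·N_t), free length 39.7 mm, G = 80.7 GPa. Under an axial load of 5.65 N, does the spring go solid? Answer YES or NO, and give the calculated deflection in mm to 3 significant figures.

k = Gd⁴/(8D³N_a) = (80.7×10³)(2.1⁴)/(8·27.0³·13) = 0.7667 N/mm
N_t = 15; L_s = 2.1·15 = 31.5 mm; δ_solid = L₀ − L_s = 39.7 − 31.5 = 8.2 mm
δ = F/k = 5.65/0.7667 = 7.3692 mm
δ < δ_solid → spring does not go solid

NO, δ = 7.37 mm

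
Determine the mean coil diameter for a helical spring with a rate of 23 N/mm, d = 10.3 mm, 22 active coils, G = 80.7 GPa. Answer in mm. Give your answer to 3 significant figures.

60.8 mm

D = (Gd⁴/(8N_a·k))^(1/3) = (80.7×10³·10.3⁴/(8·22·23))^(1/3)
  = (224379)^(1/3) = 60.7660 mm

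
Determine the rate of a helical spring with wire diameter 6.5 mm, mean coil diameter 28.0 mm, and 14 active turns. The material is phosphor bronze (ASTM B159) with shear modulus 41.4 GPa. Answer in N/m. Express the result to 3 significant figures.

k = Gd⁴/(8D³N_a) = (41.4×10³ × 6.5⁴) / (8 × 28.0³ × 14)
  = 7.39016e+07 / 2.45862e+06 = 30.058 N/mm = 30058 N/m

30100 N/m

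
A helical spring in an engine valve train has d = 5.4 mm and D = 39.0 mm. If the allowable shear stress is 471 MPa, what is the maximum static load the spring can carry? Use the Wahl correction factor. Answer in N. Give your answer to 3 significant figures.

619 N

C = D/d = 39.0/5.4 = 7.2222
K_W = (4C−1)/(4C−4) + 0.615/C = 27.889/24.889 + 0.0852 = 1.2057
τ_max = K·8FD/(πd³) → F_max = τ_allow·πd³/(8DK)
F_max = 471·π·5.4³/(8·39.0·1.2057) = 2.33e+05/376.18 = 619.39 N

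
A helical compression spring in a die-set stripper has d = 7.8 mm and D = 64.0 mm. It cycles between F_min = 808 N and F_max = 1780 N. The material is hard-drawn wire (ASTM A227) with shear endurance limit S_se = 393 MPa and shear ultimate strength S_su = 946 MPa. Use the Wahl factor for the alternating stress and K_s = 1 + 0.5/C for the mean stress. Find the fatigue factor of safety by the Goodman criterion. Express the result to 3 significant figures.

C = D/d = 64.0/7.8 = 8.2051; K_W = (4C−1)/(4C−4)+0.615/C = 1.1790; K_s = 1+0.5/C = 1.0609
F_a = (F_max−F_min)/2 = 486 N; F_m = (F_max+F_min)/2 = 1294 N
τ_a = K_W·8F_aD/(πd³) = 1.1790 × 166.91 = 196.79 MPa
τ_m = K_s·8F_mD/(πd³) = 1.0609 × 444.4 = 471.48 MPa
Goodman: 1/n_f = τ_a/S_se + τ_m/S_su = 196.79/393 + 471.48/946 = 0.50074 + 0.49839 = 0.99913
n_f = 1/0.99913 = 1.001

1.00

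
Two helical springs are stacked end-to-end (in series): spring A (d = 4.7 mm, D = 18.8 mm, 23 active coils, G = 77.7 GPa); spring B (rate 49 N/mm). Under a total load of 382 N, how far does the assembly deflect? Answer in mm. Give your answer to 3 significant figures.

k_A = Gd⁴/(8D³N_a) = (77.7×10³)(4.7⁴)/(8·18.8³·23) = 31.011 N/mm
Series: 1/k_eq = 1/31.011 + 1/49 = 0.052654; k_eq = 18.992 N/mm
δ = F/k_eq = 382/18.992 = 20.114 mm

20.1 mm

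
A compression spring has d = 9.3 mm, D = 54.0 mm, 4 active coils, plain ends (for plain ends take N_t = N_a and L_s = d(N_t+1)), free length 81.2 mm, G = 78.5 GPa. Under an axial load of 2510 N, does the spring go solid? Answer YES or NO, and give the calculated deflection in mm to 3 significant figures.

k = Gd⁴/(8D³N_a) = (78.5×10³)(9.3⁴)/(8·54.0³·4) = 116.54 N/mm
N_t = 4; L_s = 9.3·5 = 46.5 mm; δ_solid = L₀ − L_s = 81.2 − 46.5 = 34.7 mm
δ = F/k = 2510/116.54 = 21.538 mm
δ < δ_solid → spring does not go solid

NO, δ = 21.5 mm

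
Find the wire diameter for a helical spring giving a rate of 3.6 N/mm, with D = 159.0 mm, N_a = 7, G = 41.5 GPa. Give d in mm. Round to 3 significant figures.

d = (8D³N_a·k / G)^(1/4) = (8·159.0³·7·3.6 / (41.5×10³))^0.25
  = (19527)^0.25 = 11.8211 mm

11.8 mm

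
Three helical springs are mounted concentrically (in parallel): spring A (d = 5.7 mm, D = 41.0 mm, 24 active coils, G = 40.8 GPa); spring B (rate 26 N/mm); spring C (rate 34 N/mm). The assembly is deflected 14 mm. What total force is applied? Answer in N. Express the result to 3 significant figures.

k_A = Gd⁴/(8D³N_a) = (40.8×10³)(5.7⁴)/(8·41.0³·24) = 3.2547 N/mm
Parallel: k_eq = 3.2547 + 26 + 34 = 63.255 N/mm
F = k_eq·δ = 63.255·14 = 885.57 N

886 N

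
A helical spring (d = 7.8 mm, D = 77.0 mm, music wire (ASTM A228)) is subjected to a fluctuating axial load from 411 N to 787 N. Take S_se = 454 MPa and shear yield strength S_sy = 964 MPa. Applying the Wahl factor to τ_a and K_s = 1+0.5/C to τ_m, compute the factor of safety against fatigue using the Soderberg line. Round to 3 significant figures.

2.15

C = D/d = 77.0/7.8 = 9.8718; K_W = (4C−1)/(4C−4)+0.615/C = 1.1468; K_s = 1+0.5/C = 1.0506
F_a = (F_max−F_min)/2 = 188 N; F_m = (F_max+F_min)/2 = 599 N
τ_a = K_W·8F_aD/(πd³) = 1.1468 × 77.679 = 89.085 MPa
τ_m = K_s·8F_mD/(πd³) = 1.0506 × 247.5 = 260.03 MPa
Soderberg: 1/n_f = τ_a/S_se + τ_m/S_sy = 89.085/454 + 260.03/964 = 0.19622 + 0.26975 = 0.46597
n_f = 1/0.46597 = 2.146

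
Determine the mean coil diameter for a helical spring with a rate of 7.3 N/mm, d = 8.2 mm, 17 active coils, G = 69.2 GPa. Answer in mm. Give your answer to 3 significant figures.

68.1 mm

D = (Gd⁴/(8N_a·k))^(1/3) = (69.2×10³·8.2⁴/(8·17·7.3))^(1/3)
  = (315137)^(1/3) = 68.0508 mm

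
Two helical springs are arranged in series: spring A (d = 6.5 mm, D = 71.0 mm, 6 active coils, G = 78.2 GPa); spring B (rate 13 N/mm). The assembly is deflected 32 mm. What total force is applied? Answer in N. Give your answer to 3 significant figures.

k_A = Gd⁴/(8D³N_a) = (78.2×10³)(6.5⁴)/(8·71.0³·6) = 8.1254 N/mm
Series: 1/k_eq = 1/8.1254 + 1/13 = 0.19999; k_eq = 5.0001 N/mm
F = k_eq·δ = 5.0001·32 = 160 N

160 N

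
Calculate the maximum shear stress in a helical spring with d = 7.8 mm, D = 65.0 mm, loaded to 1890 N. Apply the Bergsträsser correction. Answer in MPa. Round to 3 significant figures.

Spring index C = D/d = 65.0/7.8 = 8.3333
K_B = (4C+2)/(4C−3) = 35.333/30.333 = 1.1648
τ₀ = 8FD/(πd³) = 8·1890·65.0/(π·7.8³) = 982800/1490.8 = 659.22 MPa
τ_max = K·τ₀ = 1.1648 × 659.22 = 767.88 MPa

768 MPa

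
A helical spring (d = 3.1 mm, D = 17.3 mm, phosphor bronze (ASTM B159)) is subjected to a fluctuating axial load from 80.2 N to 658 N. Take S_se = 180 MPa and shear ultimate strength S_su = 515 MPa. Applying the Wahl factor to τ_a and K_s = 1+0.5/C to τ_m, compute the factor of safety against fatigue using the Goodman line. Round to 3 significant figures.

C = D/d = 17.3/3.1 = 5.5806; K_W = (4C−1)/(4C−4)+0.615/C = 1.2739; K_s = 1+0.5/C = 1.0896
F_a = (F_max−F_min)/2 = 288.9 N; F_m = (F_max+F_min)/2 = 369.1 N
τ_a = K_W·8F_aD/(πd³) = 1.2739 × 427.22 = 544.25 MPa
τ_m = K_s·8F_mD/(πd³) = 1.0896 × 545.81 = 594.72 MPa
Goodman: 1/n_f = τ_a/S_se + τ_m/S_su = 544.25/180 + 594.72/515 = 3.02359 + 1.15479 = 4.1784
n_f = 1/4.1784 = 0.2393

0.239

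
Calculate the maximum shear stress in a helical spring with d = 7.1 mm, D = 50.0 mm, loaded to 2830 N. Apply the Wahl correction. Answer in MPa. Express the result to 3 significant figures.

1220 MPa

Spring index C = D/d = 50.0/7.1 = 7.0423
K_W = (4C−1)/(4C−4) + 0.615/C = 27.169/24.169 + 0.0873 = 1.2115
τ₀ = 8FD/(πd³) = 8·2830·50.0/(π·7.1³) = 1.132e+06/1124.4 = 1006.7 MPa
τ_max = K·τ₀ = 1.2115 × 1006.7 = 1219.6 MPa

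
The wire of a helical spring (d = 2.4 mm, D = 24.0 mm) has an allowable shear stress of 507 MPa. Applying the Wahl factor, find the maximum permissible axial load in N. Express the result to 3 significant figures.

C = D/d = 24.0/2.4 = 10.0000
K_W = (4C−1)/(4C−4) + 0.615/C = 39.000/36.000 + 0.0615 = 1.1448
τ_max = K·8FD/(πd³) → F_max = τ_allow·πd³/(8DK)
F_max = 507·π·2.4³/(8·24.0·1.1448) = 22019/219.81 = 100.17 N

100 N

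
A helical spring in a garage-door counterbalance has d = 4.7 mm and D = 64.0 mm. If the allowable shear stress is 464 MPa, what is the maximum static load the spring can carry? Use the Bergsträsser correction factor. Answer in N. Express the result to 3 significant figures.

C = D/d = 64.0/4.7 = 13.6170
K_B = (4C+2)/(4C−3) = 56.468/51.468 = 1.0971
τ_max = K·8FD/(πd³) → F_max = τ_allow·πd³/(8DK)
F_max = 464·π·4.7³/(8·64.0·1.0971) = 1.5134e+05/561.74 = 269.42 N

269 N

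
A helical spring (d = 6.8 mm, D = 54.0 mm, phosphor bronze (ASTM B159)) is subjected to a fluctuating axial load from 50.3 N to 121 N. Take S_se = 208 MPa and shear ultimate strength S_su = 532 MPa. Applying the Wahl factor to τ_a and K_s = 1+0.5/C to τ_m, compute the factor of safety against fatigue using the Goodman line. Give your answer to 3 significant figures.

6.14

C = D/d = 54.0/6.8 = 7.9412; K_W = (4C−1)/(4C−4)+0.615/C = 1.1855; K_s = 1+0.5/C = 1.0630
F_a = (F_max−F_min)/2 = 35.35 N; F_m = (F_max+F_min)/2 = 85.65 N
τ_a = K_W·8F_aD/(πd³) = 1.1855 × 15.46 = 18.327 MPa
τ_m = K_s·8F_mD/(πd³) = 1.0630 × 37.457 = 39.816 MPa
Goodman: 1/n_f = τ_a/S_se + τ_m/S_su = 18.327/208 + 39.816/532 = 0.08811 + 0.07484 = 0.16295
n_f = 1/0.16295 = 6.137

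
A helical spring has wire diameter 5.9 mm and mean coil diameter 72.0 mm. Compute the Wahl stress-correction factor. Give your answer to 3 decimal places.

C = D/d = 72.0/5.9 = 12.2034
K_W = (4C−1)/(4C−4) + 0.615/C = 47.814/44.814 + 0.0504 = 1.1173

1.117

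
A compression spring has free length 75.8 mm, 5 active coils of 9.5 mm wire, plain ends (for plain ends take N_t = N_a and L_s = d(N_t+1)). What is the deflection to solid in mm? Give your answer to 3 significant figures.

N_t = 5; L_s = 9.5·6 = 57 mm
δ_solid = L₀ − L_s = 75.8 − 57 = 18.8 mm

18.8 mm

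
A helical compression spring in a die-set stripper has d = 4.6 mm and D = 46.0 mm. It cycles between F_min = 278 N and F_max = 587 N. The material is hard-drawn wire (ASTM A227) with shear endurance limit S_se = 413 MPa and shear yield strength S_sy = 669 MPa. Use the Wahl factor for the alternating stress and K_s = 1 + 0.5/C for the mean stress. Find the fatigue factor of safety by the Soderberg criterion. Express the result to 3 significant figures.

C = D/d = 46.0/4.6 = 10.0000; K_W = (4C−1)/(4C−4)+0.615/C = 1.1448; K_s = 1+0.5/C = 1.0500
F_a = (F_max−F_min)/2 = 154.5 N; F_m = (F_max+F_min)/2 = 432.5 N
τ_a = K_W·8F_aD/(πd³) = 1.1448 × 185.93 = 212.86 MPa
τ_m = K_s·8F_mD/(πd³) = 1.0500 × 520.49 = 546.51 MPa
Soderberg: 1/n_f = τ_a/S_se + τ_m/S_sy = 212.86/413 + 546.51/669 = 0.51540 + 0.81691 = 1.3323
n_f = 1/1.3323 = 0.7506

0.751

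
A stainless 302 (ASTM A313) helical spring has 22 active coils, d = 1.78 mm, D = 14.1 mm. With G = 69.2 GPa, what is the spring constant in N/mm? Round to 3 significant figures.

1.41 N/mm

k = Gd⁴/(8D³N_a) = (69.2×10³ × 1.78⁴) / (8 × 14.1³ × 22)
  = 694682 / 493367 = 1.408 N/mm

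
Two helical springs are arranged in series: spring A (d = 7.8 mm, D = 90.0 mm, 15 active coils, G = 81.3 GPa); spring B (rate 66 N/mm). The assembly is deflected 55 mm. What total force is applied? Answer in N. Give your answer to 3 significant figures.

180 N

k_A = Gd⁴/(8D³N_a) = (81.3×10³)(7.8⁴)/(8·90.0³·15) = 3.44 N/mm
Series: 1/k_eq = 1/3.44 + 1/66 = 0.30585; k_eq = 3.2696 N/mm
F = k_eq·δ = 3.2696·55 = 179.83 N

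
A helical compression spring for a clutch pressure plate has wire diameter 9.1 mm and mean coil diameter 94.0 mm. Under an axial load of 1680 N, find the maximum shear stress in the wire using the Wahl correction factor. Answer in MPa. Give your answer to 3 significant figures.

Spring index C = D/d = 94.0/9.1 = 10.3297
K_W = (4C−1)/(4C−4) + 0.615/C = 40.319/37.319 + 0.0595 = 1.1399
τ₀ = 8FD/(πd³) = 8·1680·94.0/(π·9.1³) = 1.26336e+06/2367.4 = 533.65 MPa
τ_max = K·τ₀ = 1.1399 × 533.65 = 608.32 MPa

608 MPa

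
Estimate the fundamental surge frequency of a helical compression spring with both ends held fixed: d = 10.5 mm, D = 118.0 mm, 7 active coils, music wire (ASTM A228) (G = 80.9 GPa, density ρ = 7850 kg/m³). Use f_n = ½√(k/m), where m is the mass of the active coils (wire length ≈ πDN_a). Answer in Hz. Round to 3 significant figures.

38.9 Hz

k = Gd⁴/(8D³N_a) = (80.9×10³)(10.5⁴)/(8·118.0³·7) = 10.687 N/mm = 10687 N/m
Wire length L = πDN_a = π·118.0·7 = 2595 mm
m = ρ·(πd²/4)·L = 7850 × 86.59×10⁻⁶ m² × 2.595 m = 1.7639 kg
f_n = ½√(k/m) = 0.5·√(10687/1.7639) = 0.5·√(6059) = 38.92 Hz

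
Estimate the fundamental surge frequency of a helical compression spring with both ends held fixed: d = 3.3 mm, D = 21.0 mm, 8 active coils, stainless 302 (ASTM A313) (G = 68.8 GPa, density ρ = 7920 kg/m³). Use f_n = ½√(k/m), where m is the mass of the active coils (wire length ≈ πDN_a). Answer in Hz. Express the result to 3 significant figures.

k = Gd⁴/(8D³N_a) = (68.8×10³)(3.3⁴)/(8·21.0³·8) = 13.766 N/mm = 13766 N/m
Wire length L = πDN_a = π·21.0·8 = 527.79 mm
m = ρ·(πd²/4)·L = 7920 × 8.553×10⁻⁶ m² × 0.52779 m = 0.035752 kg
f_n = ½√(k/m) = 0.5·√(13766/0.035752) = 0.5·√(3.8504e+05) = 310.26 Hz

310 Hz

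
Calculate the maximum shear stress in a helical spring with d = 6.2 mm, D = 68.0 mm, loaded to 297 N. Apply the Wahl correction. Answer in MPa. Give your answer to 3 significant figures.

Spring index C = D/d = 68.0/6.2 = 10.9677
K_W = (4C−1)/(4C−4) + 0.615/C = 42.871/39.871 + 0.0561 = 1.1313
τ₀ = 8FD/(πd³) = 8·297·68.0/(π·6.2³) = 161568/748.73 = 215.79 MPa
τ_max = K·τ₀ = 1.1313 × 215.79 = 244.13 MPa

244 MPa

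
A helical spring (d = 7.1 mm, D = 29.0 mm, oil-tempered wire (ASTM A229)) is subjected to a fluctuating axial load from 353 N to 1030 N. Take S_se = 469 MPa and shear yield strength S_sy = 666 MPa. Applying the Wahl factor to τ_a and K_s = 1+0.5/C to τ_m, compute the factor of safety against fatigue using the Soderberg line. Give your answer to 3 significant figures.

2.23

C = D/d = 29.0/7.1 = 4.0845; K_W = (4C−1)/(4C−4)+0.615/C = 1.3937; K_s = 1+0.5/C = 1.1224
F_a = (F_max−F_min)/2 = 338.5 N; F_m = (F_max+F_min)/2 = 691.5 N
τ_a = K_W·8F_aD/(πd³) = 1.3937 × 69.843 = 97.341 MPa
τ_m = K_s·8F_mD/(πd³) = 1.1224 × 142.68 = 160.14 MPa
Soderberg: 1/n_f = τ_a/S_se + τ_m/S_sy = 97.341/469 + 160.14/666 = 0.20755 + 0.24046 = 0.44801
n_f = 1/0.44801 = 2.232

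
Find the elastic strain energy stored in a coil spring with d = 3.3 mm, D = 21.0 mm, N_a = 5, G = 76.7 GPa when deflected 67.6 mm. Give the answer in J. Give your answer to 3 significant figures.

k = Gd⁴/(8D³N_a) = (76.7×10³)(3.3⁴)/(8·21.0³·5) = 24.555 N/mm
U = ½kδ² = 0.5 × 24.555 × 67.6² = 56104 N·mm = 56.104 J

56.1 J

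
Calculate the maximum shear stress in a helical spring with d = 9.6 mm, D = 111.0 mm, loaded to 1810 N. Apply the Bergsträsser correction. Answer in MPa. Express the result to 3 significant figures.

645 MPa

Spring index C = D/d = 111.0/9.6 = 11.5625
K_B = (4C+2)/(4C−3) = 48.250/43.250 = 1.1156
τ₀ = 8FD/(πd³) = 8·1810·111.0/(π·9.6³) = 1.60728e+06/2779.5 = 578.27 MPa
τ_max = K·τ₀ = 1.1156 × 578.27 = 645.12 MPa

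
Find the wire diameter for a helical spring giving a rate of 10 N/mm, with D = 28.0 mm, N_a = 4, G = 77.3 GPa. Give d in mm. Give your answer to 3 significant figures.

3.09 mm

d = (8D³N_a·k / G)^(1/4) = (8·28.0³·4·10 / (77.3×10³))^0.25
  = (90.875)^0.25 = 3.0875 mm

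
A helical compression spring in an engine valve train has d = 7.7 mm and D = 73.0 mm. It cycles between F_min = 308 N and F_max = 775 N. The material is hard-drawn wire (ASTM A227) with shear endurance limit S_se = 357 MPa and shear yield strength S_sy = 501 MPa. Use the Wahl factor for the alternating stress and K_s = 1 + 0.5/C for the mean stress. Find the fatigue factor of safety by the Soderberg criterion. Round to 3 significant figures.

C = D/d = 73.0/7.7 = 9.4805; K_W = (4C−1)/(4C−4)+0.615/C = 1.1533; K_s = 1+0.5/C = 1.0527
F_a = (F_max−F_min)/2 = 233.5 N; F_m = (F_max+F_min)/2 = 541.5 N
τ_a = K_W·8F_aD/(πd³) = 1.1533 × 95.077 = 109.65 MPa
τ_m = K_s·8F_mD/(πd³) = 1.0527 × 220.49 = 232.12 MPa
Soderberg: 1/n_f = τ_a/S_se + τ_m/S_sy = 109.65/357 + 232.12/501 = 0.30715 + 0.46331 = 0.77046
n_f = 1/0.77046 = 1.298

1.30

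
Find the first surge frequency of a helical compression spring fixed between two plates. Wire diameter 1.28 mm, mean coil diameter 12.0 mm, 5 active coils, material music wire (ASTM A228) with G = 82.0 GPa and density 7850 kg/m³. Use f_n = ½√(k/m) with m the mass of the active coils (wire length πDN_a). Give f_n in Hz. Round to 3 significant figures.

k = Gd⁴/(8D³N_a) = (82.0×10³)(1.28⁴)/(8·12.0³·5) = 3.1846 N/mm = 3184.6 N/m
Wire length L = πDN_a = π·12.0·5 = 188.5 mm
m = ρ·(πd²/4)·L = 7850 × 1.2868×10⁻⁶ m² × 0.1885 m = 0.0019041 kg
f_n = ½√(k/m) = 0.5·√(3184.6/0.0019041) = 0.5·√(1.6725e+06) = 646.63 Hz

647 Hz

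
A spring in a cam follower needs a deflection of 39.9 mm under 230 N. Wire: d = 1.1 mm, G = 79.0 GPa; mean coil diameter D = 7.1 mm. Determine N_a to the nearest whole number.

7

Required rate k = F/δ = 230/39.9 = 5.7644 N/mm
N_a = Gd⁴/(8D³k) = (79.0×10³ × 1.1⁴)/(8 × 7.1³ × 5.7644)
    = 115664 / 16505.2 = 7.008 → 7 coils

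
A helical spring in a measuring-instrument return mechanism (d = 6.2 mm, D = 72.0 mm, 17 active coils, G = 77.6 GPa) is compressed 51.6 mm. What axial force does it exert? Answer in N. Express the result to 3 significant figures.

117 N

k = Gd⁴/(8D³N_a) = (77.6×10³)(6.2⁴)/(8·72.0³·17) = 2.2589 N/mm
F = k·δ = 2.2589 × 51.6 = 116.56 N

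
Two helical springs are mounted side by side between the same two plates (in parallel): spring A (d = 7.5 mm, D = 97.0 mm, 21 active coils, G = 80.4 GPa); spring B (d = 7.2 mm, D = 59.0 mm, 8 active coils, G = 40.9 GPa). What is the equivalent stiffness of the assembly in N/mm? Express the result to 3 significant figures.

10.0 N/mm

k_A = Gd⁴/(8D³N_a) = (80.4×10³)(7.5⁴)/(8·97.0³·21) = 1.6591 N/mm
k_B = Gd⁴/(8D³N_a) = (40.9×10³)(7.2⁴)/(8·59.0³·8) = 8.3621 N/mm
Parallel: k_eq = 1.6591 + 8.3621 = 10.021 N/mm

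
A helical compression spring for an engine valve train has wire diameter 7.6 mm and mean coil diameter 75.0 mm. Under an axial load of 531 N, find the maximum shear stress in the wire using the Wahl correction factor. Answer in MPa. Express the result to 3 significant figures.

265 MPa

Spring index C = D/d = 75.0/7.6 = 9.8684
K_W = (4C−1)/(4C−4) + 0.615/C = 38.474/35.474 + 0.0623 = 1.1469
τ₀ = 8FD/(πd³) = 8·531·75.0/(π·7.6³) = 318600/1379.1 = 231.02 MPa
τ_max = K·τ₀ = 1.1469 × 231.02 = 264.96 MPa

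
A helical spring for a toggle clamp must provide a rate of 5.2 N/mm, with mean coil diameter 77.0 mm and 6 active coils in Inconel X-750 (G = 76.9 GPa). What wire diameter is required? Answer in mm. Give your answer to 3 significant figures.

d = (8D³N_a·k / G)^(1/4) = (8·77.0³·6·5.2 / (76.9×10³))^0.25
  = (1481.8)^0.25 = 6.2044 mm

6.20 mm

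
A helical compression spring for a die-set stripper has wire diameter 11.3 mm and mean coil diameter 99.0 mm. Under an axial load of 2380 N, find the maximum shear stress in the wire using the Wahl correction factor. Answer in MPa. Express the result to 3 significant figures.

Spring index C = D/d = 99.0/11.3 = 8.7611
K_W = (4C−1)/(4C−4) + 0.615/C = 34.044/31.044 + 0.0702 = 1.1668
τ₀ = 8FD/(πd³) = 8·2380·99.0/(π·11.3³) = 1.88496e+06/4533 = 415.83 MPa
τ_max = K·τ₀ = 1.1668 × 415.83 = 485.21 MPa

485 MPa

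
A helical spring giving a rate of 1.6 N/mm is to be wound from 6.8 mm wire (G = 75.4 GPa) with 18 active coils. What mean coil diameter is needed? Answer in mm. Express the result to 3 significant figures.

88.8 mm

D = (Gd⁴/(8N_a·k))^(1/3) = (75.4×10³·6.8⁴/(8·18·1.6))^(1/3)
  = (699720)^(1/3) = 88.7786 mm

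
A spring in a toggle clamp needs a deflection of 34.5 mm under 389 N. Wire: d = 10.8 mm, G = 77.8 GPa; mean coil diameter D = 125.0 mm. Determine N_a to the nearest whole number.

Required rate k = F/δ = 389/34.5 = 11.275 N/mm
N_a = Gd⁴/(8D³k) = (77.8×10³ × 10.8⁴)/(8 × 125.0³ × 11.275)
    = 1.05846e+09 / 1.76178e+08 = 6.008 → 6 coils

6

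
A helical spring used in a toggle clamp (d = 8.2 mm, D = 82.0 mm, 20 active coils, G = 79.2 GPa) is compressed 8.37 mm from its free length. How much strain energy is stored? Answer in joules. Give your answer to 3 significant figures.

0.142 J

k = Gd⁴/(8D³N_a) = (79.2×10³)(8.2⁴)/(8·82.0³·20) = 4.059 N/mm
U = ½kδ² = 0.5 × 4.059 × 8.37² = 142.18 N·mm = 0.14218 J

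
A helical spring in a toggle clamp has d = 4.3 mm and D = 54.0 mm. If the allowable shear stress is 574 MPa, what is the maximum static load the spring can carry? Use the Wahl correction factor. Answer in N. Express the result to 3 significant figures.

C = D/d = 54.0/4.3 = 12.5581
K_W = (4C−1)/(4C−4) + 0.615/C = 49.233/46.233 + 0.0490 = 1.1139
τ_max = K·8FD/(πd³) → F_max = τ_allow·πd³/(8DK)
F_max = 574·π·4.3³/(8·54.0·1.1139) = 1.4337e+05/481.19 = 297.96 N

298 N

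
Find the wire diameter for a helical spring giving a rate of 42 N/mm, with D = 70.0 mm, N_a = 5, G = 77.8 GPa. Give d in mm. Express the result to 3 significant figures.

d = (8D³N_a·k / G)^(1/4) = (8·70.0³·5·42 / (77.8×10³))^0.25
  = (7406.7)^0.25 = 9.2770 mm

9.28 mm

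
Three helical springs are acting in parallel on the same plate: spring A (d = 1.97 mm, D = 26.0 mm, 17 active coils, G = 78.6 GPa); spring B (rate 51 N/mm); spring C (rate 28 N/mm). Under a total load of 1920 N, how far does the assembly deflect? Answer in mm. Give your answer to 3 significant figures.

24.2 mm

k_A = Gd⁴/(8D³N_a) = (78.6×10³)(1.97⁴)/(8·26.0³·17) = 0.49525 N/mm
Parallel: k_eq = 0.49525 + 51 + 28 = 79.495 N/mm
δ = F/k_eq = 1920/79.495 = 24.152 mm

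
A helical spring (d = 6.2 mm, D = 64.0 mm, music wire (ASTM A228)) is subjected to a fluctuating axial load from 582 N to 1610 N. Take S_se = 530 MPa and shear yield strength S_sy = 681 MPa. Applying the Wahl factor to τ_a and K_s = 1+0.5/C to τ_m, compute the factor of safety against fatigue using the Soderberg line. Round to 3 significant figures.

C = D/d = 64.0/6.2 = 10.3226; K_W = (4C−1)/(4C−4)+0.615/C = 1.1400; K_s = 1+0.5/C = 1.0484
F_a = (F_max−F_min)/2 = 514 N; F_m = (F_max+F_min)/2 = 1096 N
τ_a = K_W·8F_aD/(πd³) = 1.1400 × 351.49 = 400.7 MPa
τ_m = K_s·8F_mD/(πd³) = 1.0484 × 749.47 = 785.77 MPa
Soderberg: 1/n_f = τ_a/S_se + τ_m/S_sy = 400.7/530 + 785.77/681 = 0.75605 + 1.15385 = 1.9099
n_f = 1/1.9099 = 0.5236

0.524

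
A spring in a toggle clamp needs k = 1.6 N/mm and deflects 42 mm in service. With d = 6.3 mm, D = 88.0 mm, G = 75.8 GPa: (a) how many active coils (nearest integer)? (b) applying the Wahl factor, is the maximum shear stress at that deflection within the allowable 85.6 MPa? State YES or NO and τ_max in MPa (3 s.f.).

N_a = Gd⁴/(8D³k) = (75.8×10³)(6.3⁴)/(8·88.0³·1.6) = 13.69 → N_a = 14
Actual rate k = Gd⁴/(8D³·14) = 1.5645 N/mm
Working load F = kδ = 1.5645·42 = 65.707 N
C = 88.0/6.3 = 13.9683; K_W = (4C−1)/(4C−4)+0.615/C = 1.1019
τ_max = K_W·8FD/(πd³) = 1.1019·58.887 = 64.885 MPa
τ_max ≤ 85.6 MPa → acceptable

(a) 14 coils; (b) YES, τ_max = 64.9 MPa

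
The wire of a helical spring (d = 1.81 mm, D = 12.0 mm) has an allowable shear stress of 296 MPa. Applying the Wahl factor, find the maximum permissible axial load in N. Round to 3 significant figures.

46.9 N

C = D/d = 12.0/1.81 = 6.6298
K_W = (4C−1)/(4C−4) + 0.615/C = 25.519/22.519 + 0.0928 = 1.2260
τ_max = K·8FD/(πd³) → F_max = τ_allow·πd³/(8DK)
F_max = 296·π·1.81³/(8·12.0·1.2260) = 5514.1/117.69 = 46.851 N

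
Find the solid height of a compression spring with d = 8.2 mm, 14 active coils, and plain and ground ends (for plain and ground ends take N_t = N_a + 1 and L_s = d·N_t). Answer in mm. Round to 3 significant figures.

plain and ground ends: N_t = N_a + 1 = 14 + 1 = 15
L_s = d·N_t = 8.2 × 15 = 123 mm

123 mm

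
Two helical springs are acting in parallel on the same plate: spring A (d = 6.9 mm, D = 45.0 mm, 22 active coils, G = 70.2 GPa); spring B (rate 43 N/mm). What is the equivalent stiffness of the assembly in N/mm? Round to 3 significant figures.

52.9 N/mm

k_A = Gd⁴/(8D³N_a) = (70.2×10³)(6.9⁴)/(8·45.0³·22) = 9.9216 N/mm
Parallel: k_eq = 9.9216 + 43 = 52.922 N/mm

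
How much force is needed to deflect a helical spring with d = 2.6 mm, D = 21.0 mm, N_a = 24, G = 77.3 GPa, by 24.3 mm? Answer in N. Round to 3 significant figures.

48.3 N

k = Gd⁴/(8D³N_a) = (77.3×10³)(2.6⁴)/(8·21.0³·24) = 1.9866 N/mm
F = k·δ = 1.9866 × 24.3 = 48.275 N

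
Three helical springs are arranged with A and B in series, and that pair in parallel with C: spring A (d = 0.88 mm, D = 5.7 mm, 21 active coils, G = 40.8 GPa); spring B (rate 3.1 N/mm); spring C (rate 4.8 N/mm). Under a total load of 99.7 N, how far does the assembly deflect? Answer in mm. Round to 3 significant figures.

18.4 mm

k_A = Gd⁴/(8D³N_a) = (40.8×10³)(0.88⁴)/(8·5.7³·21) = 0.78642 N/mm
Springs A,B series: k_AB = 1/(1/0.78642+1/3.1) = 0.62729 N/mm; parallel with C: k_eq = 0.62729+4.8 = 5.4273 N/mm
δ = F/k_eq = 99.7/5.4273 = 18.37 mm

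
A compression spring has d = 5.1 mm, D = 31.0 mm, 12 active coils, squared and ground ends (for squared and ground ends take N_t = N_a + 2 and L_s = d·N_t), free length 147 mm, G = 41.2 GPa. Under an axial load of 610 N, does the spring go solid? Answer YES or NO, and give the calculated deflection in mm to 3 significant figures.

k = Gd⁴/(8D³N_a) = (41.2×10³)(5.1⁴)/(8·31.0³·12) = 9.7459 N/mm
N_t = 14; L_s = 5.1·14 = 71.4 mm; δ_solid = L₀ − L_s = 147 − 71.4 = 75.6 mm
δ = F/k = 610/9.7459 = 62.59 mm
δ < δ_solid → spring does not go solid

NO, δ = 62.6 mm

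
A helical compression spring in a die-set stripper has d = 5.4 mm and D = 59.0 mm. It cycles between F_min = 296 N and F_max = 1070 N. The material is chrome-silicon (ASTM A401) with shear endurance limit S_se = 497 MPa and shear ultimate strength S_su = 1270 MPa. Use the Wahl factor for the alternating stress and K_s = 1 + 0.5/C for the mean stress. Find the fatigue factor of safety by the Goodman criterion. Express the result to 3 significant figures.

0.726

C = D/d = 59.0/5.4 = 10.9259; K_W = (4C−1)/(4C−4)+0.615/C = 1.1318; K_s = 1+0.5/C = 1.0458
F_a = (F_max−F_min)/2 = 387 N; F_m = (F_max+F_min)/2 = 683 N
τ_a = K_W·8F_aD/(πd³) = 1.1318 × 369.25 = 417.94 MPa
τ_m = K_s·8F_mD/(πd³) = 1.0458 × 651.68 = 681.5 MPa
Goodman: 1/n_f = τ_a/S_se + τ_m/S_su = 417.94/497 + 681.5/1270 = 0.84092 + 0.53661 = 1.3775
n_f = 1/1.3775 = 0.7259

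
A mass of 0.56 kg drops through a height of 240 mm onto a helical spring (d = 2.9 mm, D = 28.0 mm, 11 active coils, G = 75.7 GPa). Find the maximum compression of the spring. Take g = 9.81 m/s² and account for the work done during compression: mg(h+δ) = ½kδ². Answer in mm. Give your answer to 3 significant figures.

32.9 mm

k = Gd⁴/(8D³N_a) = (75.7×10³)(2.9⁴)/(8·28.0³·11) = 2.7716 N/mm
W = mg = 0.56 × 9.81 = 5.4936 N
½kδ² − Wδ − Wh = 0 → δ = (W + √(W² + 2kWh))/k
δ = (5.4936 + √(30.18 + 7308.52))/2.7716 = (5.4936 + 85.666)/2.7716 = 32.891 mm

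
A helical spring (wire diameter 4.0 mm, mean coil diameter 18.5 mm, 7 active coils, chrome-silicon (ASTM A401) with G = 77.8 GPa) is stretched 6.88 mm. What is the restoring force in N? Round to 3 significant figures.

386 N

k = Gd⁴/(8D³N_a) = (77.8×10³)(4.0⁴)/(8·18.5³·7) = 56.172 N/mm
F = k·δ = 56.172 × 6.88 = 386.46 N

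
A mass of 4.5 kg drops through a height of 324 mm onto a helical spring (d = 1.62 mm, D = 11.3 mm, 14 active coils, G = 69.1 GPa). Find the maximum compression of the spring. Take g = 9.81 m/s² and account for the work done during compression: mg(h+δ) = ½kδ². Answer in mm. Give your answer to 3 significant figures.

115 mm

k = Gd⁴/(8D³N_a) = (69.1×10³)(1.62⁴)/(8·11.3³·14) = 2.945 N/mm
W = mg = 4.5 × 9.81 = 44.145 N
½kδ² − Wδ − Wh = 0 → δ = (W + √(W² + 2kWh))/k
δ = (44.145 + √(1948.8 + 84244.4))/2.945 = (44.145 + 293.59)/2.945 = 114.68 mm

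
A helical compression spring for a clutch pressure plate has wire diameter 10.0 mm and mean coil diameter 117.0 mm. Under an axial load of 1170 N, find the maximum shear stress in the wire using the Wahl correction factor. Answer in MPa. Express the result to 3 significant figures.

391 MPa

Spring index C = D/d = 117.0/10.0 = 11.7000
K_W = (4C−1)/(4C−4) + 0.615/C = 45.800/42.800 + 0.0526 = 1.1227
τ₀ = 8FD/(πd³) = 8·1170·117.0/(π·10.0³) = 1.09512e+06/3141.6 = 348.59 MPa
τ_max = K·τ₀ = 1.1227 × 348.59 = 391.34 MPa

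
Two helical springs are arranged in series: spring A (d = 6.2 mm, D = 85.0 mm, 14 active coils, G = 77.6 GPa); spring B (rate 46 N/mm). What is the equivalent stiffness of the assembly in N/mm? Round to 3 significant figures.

k_A = Gd⁴/(8D³N_a) = (77.6×10³)(6.2⁴)/(8·85.0³·14) = 1.6671 N/mm
Series: 1/k_eq = 1/1.6671 + 1/46 = 0.62159; k_eq = 1.6088 N/mm

1.61 N/mm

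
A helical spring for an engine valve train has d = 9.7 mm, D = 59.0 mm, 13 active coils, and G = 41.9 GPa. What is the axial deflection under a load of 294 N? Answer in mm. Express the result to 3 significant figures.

16.9 mm

k = Gd⁴/(8D³N_a) = (41.9×10³)(9.7⁴)/(8·59.0³·13) = 17.366 N/mm
δ = F/k = 294 / 17.366 = 16.929 mm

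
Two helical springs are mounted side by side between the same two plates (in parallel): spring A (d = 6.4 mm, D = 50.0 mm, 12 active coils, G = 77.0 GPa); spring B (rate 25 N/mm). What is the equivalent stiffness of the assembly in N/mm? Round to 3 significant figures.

35.8 N/mm

k_A = Gd⁴/(8D³N_a) = (77.0×10³)(6.4⁴)/(8·50.0³·12) = 10.765 N/mm
Parallel: k_eq = 10.765 + 25 = 35.765 N/mm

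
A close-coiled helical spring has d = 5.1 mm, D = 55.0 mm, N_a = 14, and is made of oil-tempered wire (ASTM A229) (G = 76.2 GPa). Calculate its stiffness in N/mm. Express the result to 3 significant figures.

2.77 N/mm

k = Gd⁴/(8D³N_a) = (76.2×10³ × 5.1⁴) / (8 × 55.0³ × 14)
  = 5.15508e+07 / 1.8634e+07 = 2.7665 N/mm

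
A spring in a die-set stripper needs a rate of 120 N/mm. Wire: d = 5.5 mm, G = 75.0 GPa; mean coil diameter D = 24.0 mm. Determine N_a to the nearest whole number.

N_a = Gd⁴/(8D³k) = (75.0×10³ × 5.5⁴)/(8 × 24.0³ × 120)
    = 6.86297e+07 / 1.3271e+07 = 5.171 → 5 coils

5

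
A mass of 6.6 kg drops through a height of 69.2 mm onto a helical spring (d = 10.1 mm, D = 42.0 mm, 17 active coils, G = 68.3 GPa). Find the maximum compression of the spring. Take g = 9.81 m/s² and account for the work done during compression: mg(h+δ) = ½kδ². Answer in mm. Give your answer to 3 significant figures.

12.2 mm

k = Gd⁴/(8D³N_a) = (68.3×10³)(10.1⁴)/(8·42.0³·17) = 70.537 N/mm
W = mg = 6.6 × 9.81 = 64.746 N
½kδ² − Wδ − Wh = 0 → δ = (W + √(W² + 2kWh))/k
δ = (64.746 + √(4192 + 632075))/70.537 = (64.746 + 797.66)/70.537 = 12.226 mm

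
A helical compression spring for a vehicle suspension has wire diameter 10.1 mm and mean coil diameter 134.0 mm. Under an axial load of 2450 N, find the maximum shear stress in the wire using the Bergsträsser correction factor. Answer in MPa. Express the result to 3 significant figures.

Spring index C = D/d = 134.0/10.1 = 13.2673
K_B = (4C+2)/(4C−3) = 55.069/50.069 = 1.0999
τ₀ = 8FD/(πd³) = 8·2450·134.0/(π·10.1³) = 2.6264e+06/3236.8 = 811.42 MPa
τ_max = K·τ₀ = 1.0999 × 811.42 = 892.45 MPa

892 MPa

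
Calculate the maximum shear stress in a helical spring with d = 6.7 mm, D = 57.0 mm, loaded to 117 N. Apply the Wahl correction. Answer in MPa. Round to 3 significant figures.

Spring index C = D/d = 57.0/6.7 = 8.5075
K_W = (4C−1)/(4C−4) + 0.615/C = 33.030/30.030 + 0.0723 = 1.1722
τ₀ = 8FD/(πd³) = 8·117·57.0/(π·6.7³) = 53352/944.87 = 56.465 MPa
τ_max = K·τ₀ = 1.1722 × 56.465 = 66.187 MPa

66.2 MPa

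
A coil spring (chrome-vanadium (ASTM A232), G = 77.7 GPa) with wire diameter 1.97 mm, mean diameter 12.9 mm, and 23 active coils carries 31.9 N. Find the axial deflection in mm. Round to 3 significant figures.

k = Gd⁴/(8D³N_a) = (77.7×10³)(1.97⁴)/(8·12.9³·23) = 2.9628 N/mm
δ = F/k = 31.9 / 2.9628 = 10.767 mm

10.8 mm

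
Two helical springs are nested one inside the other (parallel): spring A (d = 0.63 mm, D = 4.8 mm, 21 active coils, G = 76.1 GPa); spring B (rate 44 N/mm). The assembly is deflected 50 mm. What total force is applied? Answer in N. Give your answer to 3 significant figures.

k_A = Gd⁴/(8D³N_a) = (76.1×10³)(0.63⁴)/(8·4.8³·21) = 0.64523 N/mm
Parallel: k_eq = 0.64523 + 44 = 44.645 N/mm
F = k_eq·δ = 44.645·50 = 2232.3 N

2230 N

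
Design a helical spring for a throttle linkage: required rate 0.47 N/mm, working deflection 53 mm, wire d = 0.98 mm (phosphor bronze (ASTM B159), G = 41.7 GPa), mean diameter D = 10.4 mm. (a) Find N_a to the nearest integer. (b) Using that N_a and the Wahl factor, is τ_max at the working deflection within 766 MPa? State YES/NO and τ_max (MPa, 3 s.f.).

N_a = Gd⁴/(8D³k) = (41.7×10³)(0.98⁴)/(8·10.4³·0.47) = 9.094 → N_a = 9
Actual rate k = Gd⁴/(8D³·9) = 0.47491 N/mm
Working load F = kδ = 0.47491·53 = 25.17 N
C = 10.4/0.98 = 10.6122; K_W = (4C−1)/(4C−4)+0.615/C = 1.1360
τ_max = K_W·8FD/(πd³) = 1.1360·708.24 = 804.54 MPa
τ_max > 766 MPa → exceeds allowable

(a) 9 coils; (b) NO, τ_max = 805 MPa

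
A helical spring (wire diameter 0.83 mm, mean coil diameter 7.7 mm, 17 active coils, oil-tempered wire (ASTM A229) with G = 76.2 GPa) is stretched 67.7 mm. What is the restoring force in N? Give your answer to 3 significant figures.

k = Gd⁴/(8D³N_a) = (76.2×10³)(0.83⁴)/(8·7.7³·17) = 0.58245 N/mm
F = k·δ = 0.58245 × 67.7 = 39.432 N

39.4 N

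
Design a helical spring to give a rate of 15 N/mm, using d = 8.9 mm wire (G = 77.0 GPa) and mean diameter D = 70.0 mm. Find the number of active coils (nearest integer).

12

N_a = Gd⁴/(8D³k) = (77.0×10³ × 8.9⁴)/(8 × 70.0³ × 15)
    = 4.83115e+08 / 4.116e+07 = 11.74 → 12 coils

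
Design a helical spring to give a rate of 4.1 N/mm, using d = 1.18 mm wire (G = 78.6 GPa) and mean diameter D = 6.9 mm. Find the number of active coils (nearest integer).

14

N_a = Gd⁴/(8D³k) = (78.6×10³ × 1.18⁴)/(8 × 6.9³ × 4.1)
    = 152388 / 10775.1 = 14.14 → 14 coils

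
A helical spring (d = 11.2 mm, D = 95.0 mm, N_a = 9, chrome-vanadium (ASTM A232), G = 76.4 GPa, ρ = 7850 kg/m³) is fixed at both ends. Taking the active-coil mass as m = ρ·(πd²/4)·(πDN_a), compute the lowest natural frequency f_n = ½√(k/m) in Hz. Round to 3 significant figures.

k = Gd⁴/(8D³N_a) = (76.4×10³)(11.2⁴)/(8·95.0³·9) = 19.474 N/mm = 19474 N/m
Wire length L = πDN_a = π·95.0·9 = 2686.1 mm
m = ρ·(πd²/4)·L = 7850 × 98.52×10⁻⁶ m² × 2.6861 m = 2.0774 kg
f_n = ½√(k/m) = 0.5·√(19474/2.0774) = 0.5·√(9374.6) = 48.411 Hz

48.4 Hz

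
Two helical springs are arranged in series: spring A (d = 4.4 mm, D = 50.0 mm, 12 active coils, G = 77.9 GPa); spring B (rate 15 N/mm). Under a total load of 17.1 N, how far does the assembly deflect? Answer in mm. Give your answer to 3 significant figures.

8.17 mm

k_A = Gd⁴/(8D³N_a) = (77.9×10³)(4.4⁴)/(8·50.0³·12) = 2.4331 N/mm
Series: 1/k_eq = 1/2.4331 + 1/15 = 0.47766; k_eq = 2.0935 N/mm
δ = F/k_eq = 17.1/2.0935 = 8.168 mm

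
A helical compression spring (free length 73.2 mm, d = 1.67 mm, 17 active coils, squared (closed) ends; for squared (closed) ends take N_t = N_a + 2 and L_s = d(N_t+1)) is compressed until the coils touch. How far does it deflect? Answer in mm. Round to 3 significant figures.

39.8 mm

N_t = 19; L_s = 1.67·20 = 33.4 mm
δ_solid = L₀ − L_s = 73.2 − 33.4 = 39.8 mm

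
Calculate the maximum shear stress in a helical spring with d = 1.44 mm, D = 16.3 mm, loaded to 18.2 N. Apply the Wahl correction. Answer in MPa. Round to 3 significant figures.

Spring index C = D/d = 16.3/1.44 = 11.3194
K_W = (4C−1)/(4C−4) + 0.615/C = 44.278/41.278 + 0.0543 = 1.1270
τ₀ = 8FD/(πd³) = 8·18.2·16.3/(π·1.44³) = 2373.28/9.3807 = 252.99 MPa
τ_max = K·τ₀ = 1.1270 × 252.99 = 285.13 MPa

285 MPa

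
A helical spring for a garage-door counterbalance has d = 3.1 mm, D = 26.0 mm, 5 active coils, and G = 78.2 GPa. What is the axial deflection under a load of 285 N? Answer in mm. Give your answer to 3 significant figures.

k = Gd⁴/(8D³N_a) = (78.2×10³)(3.1⁴)/(8·26.0³·5) = 10.272 N/mm
δ = F/k = 285 / 10.272 = 27.744 mm

27.7 mm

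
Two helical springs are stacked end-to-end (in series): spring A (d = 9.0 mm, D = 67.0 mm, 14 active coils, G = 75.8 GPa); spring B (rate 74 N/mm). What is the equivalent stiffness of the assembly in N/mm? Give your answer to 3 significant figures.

k_A = Gd⁴/(8D³N_a) = (75.8×10³)(9.0⁴)/(8·67.0³·14) = 14.764 N/mm
Series: 1/k_eq = 1/14.764 + 1/74 = 0.081247; k_eq = 12.308 N/mm

12.3 N/mm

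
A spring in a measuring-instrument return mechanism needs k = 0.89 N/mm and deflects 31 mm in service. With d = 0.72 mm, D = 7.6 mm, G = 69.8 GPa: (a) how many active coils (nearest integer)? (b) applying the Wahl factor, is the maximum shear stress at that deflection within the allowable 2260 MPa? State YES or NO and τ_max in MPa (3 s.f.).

N_a = Gd⁴/(8D³k) = (69.8×10³)(0.72⁴)/(8·7.6³·0.89) = 6.002 → N_a = 6
Actual rate k = Gd⁴/(8D³·6) = 0.89023 N/mm
Working load F = kδ = 0.89023·31 = 27.597 N
C = 7.6/0.72 = 10.5556; K_W = (4C−1)/(4C−4)+0.615/C = 1.1368
τ_max = K_W·8FD/(πd³) = 1.1368·1430.9 = 1626.6 MPa
τ_max ≤ 2260 MPa → acceptable

(a) 6 coils; (b) YES, τ_max = 1630 MPa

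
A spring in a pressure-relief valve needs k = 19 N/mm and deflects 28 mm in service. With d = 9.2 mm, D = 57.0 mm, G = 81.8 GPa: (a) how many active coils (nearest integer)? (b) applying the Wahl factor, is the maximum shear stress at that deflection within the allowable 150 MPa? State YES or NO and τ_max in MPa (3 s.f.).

N_a = Gd⁴/(8D³k) = (81.8×10³)(9.2⁴)/(8·57.0³·19) = 20.82 → N_a = 21
Actual rate k = Gd⁴/(8D³·21) = 18.835 N/mm
Working load F = kδ = 18.835·28 = 527.39 N
C = 57.0/9.2 = 6.1957; K_W = (4C−1)/(4C−4)+0.615/C = 1.2436
τ_max = K_W·8FD/(πd³) = 1.2436·98.306 = 122.25 MPa
τ_max ≤ 150 MPa → acceptable

(a) 21 coils; (b) YES, τ_max = 122 MPa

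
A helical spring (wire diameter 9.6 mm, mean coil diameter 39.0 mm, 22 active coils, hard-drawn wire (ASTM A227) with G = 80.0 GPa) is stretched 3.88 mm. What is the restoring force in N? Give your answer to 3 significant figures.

253 N

k = Gd⁴/(8D³N_a) = (80.0×10³)(9.6⁴)/(8·39.0³·22) = 65.083 N/mm
F = k·δ = 65.083 × 3.88 = 252.52 N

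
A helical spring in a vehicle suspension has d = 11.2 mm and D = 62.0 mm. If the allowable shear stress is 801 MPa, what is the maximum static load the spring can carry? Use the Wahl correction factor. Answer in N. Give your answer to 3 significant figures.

5580 N

C = D/d = 62.0/11.2 = 5.5357
K_W = (4C−1)/(4C−4) + 0.615/C = 21.143/18.143 + 0.1111 = 1.2765
τ_max = K·8FD/(πd³) → F_max = τ_allow·πd³/(8DK)
F_max = 801·π·11.2³/(8·62.0·1.2765) = 3.5354e+06/633.12 = 5584.1 N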